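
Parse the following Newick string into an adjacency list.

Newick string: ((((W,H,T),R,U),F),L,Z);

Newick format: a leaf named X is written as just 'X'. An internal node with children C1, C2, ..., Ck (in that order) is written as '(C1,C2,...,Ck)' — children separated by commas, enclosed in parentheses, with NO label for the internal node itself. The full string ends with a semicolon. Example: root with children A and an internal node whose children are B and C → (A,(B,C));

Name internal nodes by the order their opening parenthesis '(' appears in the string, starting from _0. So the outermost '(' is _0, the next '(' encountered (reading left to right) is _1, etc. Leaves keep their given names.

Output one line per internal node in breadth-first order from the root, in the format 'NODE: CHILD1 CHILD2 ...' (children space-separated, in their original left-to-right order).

Input: ((((W,H,T),R,U),F),L,Z);
Scanning left-to-right, naming '(' by encounter order:
  pos 0: '(' -> open internal node _0 (depth 1)
  pos 1: '(' -> open internal node _1 (depth 2)
  pos 2: '(' -> open internal node _2 (depth 3)
  pos 3: '(' -> open internal node _3 (depth 4)
  pos 9: ')' -> close internal node _3 (now at depth 3)
  pos 14: ')' -> close internal node _2 (now at depth 2)
  pos 17: ')' -> close internal node _1 (now at depth 1)
  pos 22: ')' -> close internal node _0 (now at depth 0)
Total internal nodes: 4
BFS adjacency from root:
  _0: _1 L Z
  _1: _2 F
  _2: _3 R U
  _3: W H T

Answer: _0: _1 L Z
_1: _2 F
_2: _3 R U
_3: W H T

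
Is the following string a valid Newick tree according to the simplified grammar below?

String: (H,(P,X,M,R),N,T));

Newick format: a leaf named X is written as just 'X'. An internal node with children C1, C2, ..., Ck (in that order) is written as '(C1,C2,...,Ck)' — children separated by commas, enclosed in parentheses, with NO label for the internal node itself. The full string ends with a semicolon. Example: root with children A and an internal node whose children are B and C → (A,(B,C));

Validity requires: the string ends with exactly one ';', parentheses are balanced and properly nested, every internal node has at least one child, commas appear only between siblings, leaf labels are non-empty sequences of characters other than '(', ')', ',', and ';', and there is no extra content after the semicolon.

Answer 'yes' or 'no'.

Input: (H,(P,X,M,R),N,T));
Paren balance: 2 '(' vs 3 ')' MISMATCH
Ends with single ';': True
Full parse: FAILS (extra content after tree at pos 17)
Valid: False

Answer: no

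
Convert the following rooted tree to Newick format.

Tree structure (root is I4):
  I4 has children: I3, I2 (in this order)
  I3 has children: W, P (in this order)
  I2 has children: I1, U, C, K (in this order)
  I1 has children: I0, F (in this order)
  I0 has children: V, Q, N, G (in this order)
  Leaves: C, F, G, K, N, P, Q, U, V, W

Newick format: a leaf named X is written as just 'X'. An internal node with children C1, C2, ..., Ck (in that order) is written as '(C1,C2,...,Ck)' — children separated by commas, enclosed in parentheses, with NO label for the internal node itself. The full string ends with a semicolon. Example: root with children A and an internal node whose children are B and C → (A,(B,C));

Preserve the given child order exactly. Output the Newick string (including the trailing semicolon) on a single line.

internal I4 with children ['I3', 'I2']
  internal I3 with children ['W', 'P']
    leaf 'W' → 'W'
    leaf 'P' → 'P'
  → '(W,P)'
  internal I2 with children ['I1', 'U', 'C', 'K']
    internal I1 with children ['I0', 'F']
      internal I0 with children ['V', 'Q', 'N', 'G']
        leaf 'V' → 'V'
        leaf 'Q' → 'Q'
        leaf 'N' → 'N'
        leaf 'G' → 'G'
      → '(V,Q,N,G)'
      leaf 'F' → 'F'
    → '((V,Q,N,G),F)'
    leaf 'U' → 'U'
    leaf 'C' → 'C'
    leaf 'K' → 'K'
  → '(((V,Q,N,G),F),U,C,K)'
→ '((W,P),(((V,Q,N,G),F),U,C,K))'
Final: ((W,P),(((V,Q,N,G),F),U,C,K));

Answer: ((W,P),(((V,Q,N,G),F),U,C,K));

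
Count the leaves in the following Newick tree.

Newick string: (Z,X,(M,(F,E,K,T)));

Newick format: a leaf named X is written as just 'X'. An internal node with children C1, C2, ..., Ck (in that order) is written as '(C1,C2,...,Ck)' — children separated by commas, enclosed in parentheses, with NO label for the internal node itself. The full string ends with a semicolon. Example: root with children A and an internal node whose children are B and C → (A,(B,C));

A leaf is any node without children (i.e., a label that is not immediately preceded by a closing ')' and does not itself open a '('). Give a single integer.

Newick: (Z,X,(M,(F,E,K,T)));
Scan left-to-right; a leaf is any maximal label run not followed by '(':
  pos 1: leaf 'Z' → count = 1
  pos 3: leaf 'X' → count = 2
  pos 6: leaf 'M' → count = 3
  pos 9: leaf 'F' → count = 4
  pos 11: leaf 'E' → count = 5
  pos 13: leaf 'K' → count = 6
  pos 15: leaf 'T' → count = 7
Total leaves: 7

Answer: 7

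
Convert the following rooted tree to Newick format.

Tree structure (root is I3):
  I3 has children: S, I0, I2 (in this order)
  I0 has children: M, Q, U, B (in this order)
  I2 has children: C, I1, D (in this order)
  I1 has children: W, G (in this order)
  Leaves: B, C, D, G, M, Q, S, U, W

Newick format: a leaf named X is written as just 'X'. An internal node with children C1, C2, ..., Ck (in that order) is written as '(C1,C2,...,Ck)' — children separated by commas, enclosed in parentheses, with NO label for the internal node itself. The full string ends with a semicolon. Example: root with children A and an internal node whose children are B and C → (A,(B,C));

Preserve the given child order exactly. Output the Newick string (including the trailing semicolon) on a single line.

internal I3 with children ['S', 'I0', 'I2']
  leaf 'S' → 'S'
  internal I0 with children ['M', 'Q', 'U', 'B']
    leaf 'M' → 'M'
    leaf 'Q' → 'Q'
    leaf 'U' → 'U'
    leaf 'B' → 'B'
  → '(M,Q,U,B)'
  internal I2 with children ['C', 'I1', 'D']
    leaf 'C' → 'C'
    internal I1 with children ['W', 'G']
      leaf 'W' → 'W'
      leaf 'G' → 'G'
    → '(W,G)'
    leaf 'D' → 'D'
  → '(C,(W,G),D)'
→ '(S,(M,Q,U,B),(C,(W,G),D))'
Final: (S,(M,Q,U,B),(C,(W,G),D));

Answer: (S,(M,Q,U,B),(C,(W,G),D));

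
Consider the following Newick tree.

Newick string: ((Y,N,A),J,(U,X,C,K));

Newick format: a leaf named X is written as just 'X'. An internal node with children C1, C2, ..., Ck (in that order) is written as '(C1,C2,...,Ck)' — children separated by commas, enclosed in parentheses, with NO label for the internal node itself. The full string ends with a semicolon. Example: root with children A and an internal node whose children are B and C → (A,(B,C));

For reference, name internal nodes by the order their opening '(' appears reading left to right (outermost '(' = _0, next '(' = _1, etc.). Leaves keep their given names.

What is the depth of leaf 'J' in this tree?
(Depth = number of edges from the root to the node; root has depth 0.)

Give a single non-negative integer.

Answer: 1

Derivation:
Newick: ((Y,N,A),J,(U,X,C,K));
Naming internals by '(' encounter order: outermost '(' = _0, next = _1, ...
Query node: J
Path from root: _0 -> J
Depth of J: 1 (number of edges from root)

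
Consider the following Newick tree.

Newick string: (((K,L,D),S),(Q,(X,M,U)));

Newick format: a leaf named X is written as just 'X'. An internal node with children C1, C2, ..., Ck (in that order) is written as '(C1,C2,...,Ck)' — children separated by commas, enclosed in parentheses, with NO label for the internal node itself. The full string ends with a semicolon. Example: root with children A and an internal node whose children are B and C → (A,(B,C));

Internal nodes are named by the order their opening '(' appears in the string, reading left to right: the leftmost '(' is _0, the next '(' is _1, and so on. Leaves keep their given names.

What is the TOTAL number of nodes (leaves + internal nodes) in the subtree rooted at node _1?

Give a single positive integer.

Answer: 6

Derivation:
Newick: (((K,L,D),S),(Q,(X,M,U)));
Locate _1: it is the '(' at position 1 (the 2nd '(' reading left to right).
Query: subtree rooted at _1
_1: subtree_size = 1 + 5
  _2: subtree_size = 1 + 3
    K: subtree_size = 1 + 0
    L: subtree_size = 1 + 0
    D: subtree_size = 1 + 0
  S: subtree_size = 1 + 0
Total subtree size of _1: 6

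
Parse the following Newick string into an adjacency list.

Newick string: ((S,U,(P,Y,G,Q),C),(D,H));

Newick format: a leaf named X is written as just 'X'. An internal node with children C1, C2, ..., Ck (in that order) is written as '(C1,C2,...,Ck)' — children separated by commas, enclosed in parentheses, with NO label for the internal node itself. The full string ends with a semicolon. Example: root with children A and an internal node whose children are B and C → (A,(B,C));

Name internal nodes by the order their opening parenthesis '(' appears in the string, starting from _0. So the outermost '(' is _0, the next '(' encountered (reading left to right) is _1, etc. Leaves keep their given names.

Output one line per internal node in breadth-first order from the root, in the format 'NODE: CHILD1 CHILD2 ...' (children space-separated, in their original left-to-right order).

Answer: _0: _1 _3
_1: S U _2 C
_3: D H
_2: P Y G Q

Derivation:
Input: ((S,U,(P,Y,G,Q),C),(D,H));
Scanning left-to-right, naming '(' by encounter order:
  pos 0: '(' -> open internal node _0 (depth 1)
  pos 1: '(' -> open internal node _1 (depth 2)
  pos 6: '(' -> open internal node _2 (depth 3)
  pos 14: ')' -> close internal node _2 (now at depth 2)
  pos 17: ')' -> close internal node _1 (now at depth 1)
  pos 19: '(' -> open internal node _3 (depth 2)
  pos 23: ')' -> close internal node _3 (now at depth 1)
  pos 24: ')' -> close internal node _0 (now at depth 0)
Total internal nodes: 4
BFS adjacency from root:
  _0: _1 _3
  _1: S U _2 C
  _3: D H
  _2: P Y G Q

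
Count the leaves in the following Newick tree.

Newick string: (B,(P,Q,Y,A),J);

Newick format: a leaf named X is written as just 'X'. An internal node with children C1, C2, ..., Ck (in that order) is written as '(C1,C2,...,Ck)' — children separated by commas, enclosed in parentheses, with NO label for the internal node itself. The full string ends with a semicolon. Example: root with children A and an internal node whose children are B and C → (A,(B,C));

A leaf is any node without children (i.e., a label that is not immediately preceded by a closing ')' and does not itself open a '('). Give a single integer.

Answer: 6

Derivation:
Newick: (B,(P,Q,Y,A),J);
Scan left-to-right; a leaf is any maximal label run not followed by '(':
  pos 1: leaf 'B' → count = 1
  pos 4: leaf 'P' → count = 2
  pos 6: leaf 'Q' → count = 3
  pos 8: leaf 'Y' → count = 4
  pos 10: leaf 'A' → count = 5
  pos 13: leaf 'J' → count = 6
Total leaves: 6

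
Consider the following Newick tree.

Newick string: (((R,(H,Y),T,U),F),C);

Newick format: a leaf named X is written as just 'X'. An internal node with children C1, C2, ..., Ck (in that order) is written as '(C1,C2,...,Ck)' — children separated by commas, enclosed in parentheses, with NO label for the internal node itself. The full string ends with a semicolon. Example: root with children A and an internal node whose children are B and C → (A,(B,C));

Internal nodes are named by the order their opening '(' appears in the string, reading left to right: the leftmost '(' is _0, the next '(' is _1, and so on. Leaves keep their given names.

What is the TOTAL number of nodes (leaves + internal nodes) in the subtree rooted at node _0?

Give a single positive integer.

Newick: (((R,(H,Y),T,U),F),C);
Locate _0: it is the '(' at position 0 (the 1st '(' reading left to right).
Query: subtree rooted at _0
_0: subtree_size = 1 + 10
  _1: subtree_size = 1 + 8
    _2: subtree_size = 1 + 6
      R: subtree_size = 1 + 0
      _3: subtree_size = 1 + 2
        H: subtree_size = 1 + 0
        Y: subtree_size = 1 + 0
      T: subtree_size = 1 + 0
      U: subtree_size = 1 + 0
    F: subtree_size = 1 + 0
  C: subtree_size = 1 + 0
Total subtree size of _0: 11

Answer: 11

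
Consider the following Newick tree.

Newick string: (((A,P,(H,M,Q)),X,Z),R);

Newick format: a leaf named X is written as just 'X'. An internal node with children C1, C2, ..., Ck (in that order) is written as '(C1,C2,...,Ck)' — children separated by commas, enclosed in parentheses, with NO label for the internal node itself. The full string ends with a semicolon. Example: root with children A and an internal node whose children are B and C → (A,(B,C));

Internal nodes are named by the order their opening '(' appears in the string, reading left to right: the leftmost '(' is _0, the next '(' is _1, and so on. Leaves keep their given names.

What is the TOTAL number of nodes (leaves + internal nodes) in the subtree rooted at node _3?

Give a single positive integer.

Answer: 4

Derivation:
Newick: (((A,P,(H,M,Q)),X,Z),R);
Locate _3: it is the '(' at position 7 (the 4th '(' reading left to right).
Query: subtree rooted at _3
_3: subtree_size = 1 + 3
  H: subtree_size = 1 + 0
  M: subtree_size = 1 + 0
  Q: subtree_size = 1 + 0
Total subtree size of _3: 4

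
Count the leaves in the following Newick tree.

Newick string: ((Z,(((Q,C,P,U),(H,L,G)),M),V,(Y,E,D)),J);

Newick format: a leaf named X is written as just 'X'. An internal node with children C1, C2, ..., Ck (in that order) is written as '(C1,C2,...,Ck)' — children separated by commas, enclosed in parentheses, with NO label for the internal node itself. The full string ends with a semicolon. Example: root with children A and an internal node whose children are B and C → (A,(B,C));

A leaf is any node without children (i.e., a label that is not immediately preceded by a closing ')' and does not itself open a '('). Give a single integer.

Answer: 14

Derivation:
Newick: ((Z,(((Q,C,P,U),(H,L,G)),M),V,(Y,E,D)),J);
Scan left-to-right; a leaf is any maximal label run not followed by '(':
  pos 2: leaf 'Z' → count = 1
  pos 7: leaf 'Q' → count = 2
  pos 9: leaf 'C' → count = 3
  pos 11: leaf 'P' → count = 4
  pos 13: leaf 'U' → count = 5
  pos 17: leaf 'H' → count = 6
  pos 19: leaf 'L' → count = 7
  pos 21: leaf 'G' → count = 8
  pos 25: leaf 'M' → count = 9
  pos 28: leaf 'V' → count = 10
  pos 31: leaf 'Y' → count = 11
  pos 33: leaf 'E' → count = 12
  pos 35: leaf 'D' → count = 13
  pos 39: leaf 'J' → count = 14
Total leaves: 14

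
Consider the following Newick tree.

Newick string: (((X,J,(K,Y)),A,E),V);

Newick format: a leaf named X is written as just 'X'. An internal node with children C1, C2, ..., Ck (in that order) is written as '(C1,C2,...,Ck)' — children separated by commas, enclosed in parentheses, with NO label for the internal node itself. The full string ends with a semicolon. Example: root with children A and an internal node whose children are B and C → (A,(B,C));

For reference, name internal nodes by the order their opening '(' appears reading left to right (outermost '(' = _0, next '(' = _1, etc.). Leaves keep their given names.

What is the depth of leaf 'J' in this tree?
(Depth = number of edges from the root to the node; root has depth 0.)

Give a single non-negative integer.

Answer: 3

Derivation:
Newick: (((X,J,(K,Y)),A,E),V);
Naming internals by '(' encounter order: outermost '(' = _0, next = _1, ...
Query node: J
Path from root: _0 -> _1 -> _2 -> J
Depth of J: 3 (number of edges from root)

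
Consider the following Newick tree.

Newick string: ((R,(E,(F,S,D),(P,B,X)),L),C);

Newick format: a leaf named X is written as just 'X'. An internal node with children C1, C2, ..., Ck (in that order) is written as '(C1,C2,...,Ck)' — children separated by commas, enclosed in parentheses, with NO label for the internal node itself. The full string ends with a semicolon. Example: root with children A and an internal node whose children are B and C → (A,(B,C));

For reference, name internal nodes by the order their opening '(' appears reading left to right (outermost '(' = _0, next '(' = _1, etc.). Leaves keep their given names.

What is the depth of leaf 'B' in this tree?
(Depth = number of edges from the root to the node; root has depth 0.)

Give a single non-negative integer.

Answer: 4

Derivation:
Newick: ((R,(E,(F,S,D),(P,B,X)),L),C);
Naming internals by '(' encounter order: outermost '(' = _0, next = _1, ...
Query node: B
Path from root: _0 -> _1 -> _2 -> _4 -> B
Depth of B: 4 (number of edges from root)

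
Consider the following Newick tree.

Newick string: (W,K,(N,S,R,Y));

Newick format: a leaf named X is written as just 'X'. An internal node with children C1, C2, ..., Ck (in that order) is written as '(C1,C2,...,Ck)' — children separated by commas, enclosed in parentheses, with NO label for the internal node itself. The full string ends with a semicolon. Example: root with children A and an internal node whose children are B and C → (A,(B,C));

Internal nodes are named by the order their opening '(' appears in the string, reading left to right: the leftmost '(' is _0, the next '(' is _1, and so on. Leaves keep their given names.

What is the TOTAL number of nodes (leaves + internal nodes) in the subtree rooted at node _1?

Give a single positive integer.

Answer: 5

Derivation:
Newick: (W,K,(N,S,R,Y));
Locate _1: it is the '(' at position 5 (the 2nd '(' reading left to right).
Query: subtree rooted at _1
_1: subtree_size = 1 + 4
  N: subtree_size = 1 + 0
  S: subtree_size = 1 + 0
  R: subtree_size = 1 + 0
  Y: subtree_size = 1 + 0
Total subtree size of _1: 5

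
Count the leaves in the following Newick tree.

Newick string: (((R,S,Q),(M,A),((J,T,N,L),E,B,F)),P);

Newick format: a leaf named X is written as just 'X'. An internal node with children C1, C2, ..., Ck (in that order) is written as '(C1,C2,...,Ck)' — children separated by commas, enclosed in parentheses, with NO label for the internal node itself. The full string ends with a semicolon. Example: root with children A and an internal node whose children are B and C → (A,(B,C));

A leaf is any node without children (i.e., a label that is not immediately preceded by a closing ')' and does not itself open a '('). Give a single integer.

Newick: (((R,S,Q),(M,A),((J,T,N,L),E,B,F)),P);
Scan left-to-right; a leaf is any maximal label run not followed by '(':
  pos 3: leaf 'R' → count = 1
  pos 5: leaf 'S' → count = 2
  pos 7: leaf 'Q' → count = 3
  pos 11: leaf 'M' → count = 4
  pos 13: leaf 'A' → count = 5
  pos 18: leaf 'J' → count = 6
  pos 20: leaf 'T' → count = 7
  pos 22: leaf 'N' → count = 8
  pos 24: leaf 'L' → count = 9
  pos 27: leaf 'E' → count = 10
  pos 29: leaf 'B' → count = 11
  pos 31: leaf 'F' → count = 12
  pos 35: leaf 'P' → count = 13
Total leaves: 13

Answer: 13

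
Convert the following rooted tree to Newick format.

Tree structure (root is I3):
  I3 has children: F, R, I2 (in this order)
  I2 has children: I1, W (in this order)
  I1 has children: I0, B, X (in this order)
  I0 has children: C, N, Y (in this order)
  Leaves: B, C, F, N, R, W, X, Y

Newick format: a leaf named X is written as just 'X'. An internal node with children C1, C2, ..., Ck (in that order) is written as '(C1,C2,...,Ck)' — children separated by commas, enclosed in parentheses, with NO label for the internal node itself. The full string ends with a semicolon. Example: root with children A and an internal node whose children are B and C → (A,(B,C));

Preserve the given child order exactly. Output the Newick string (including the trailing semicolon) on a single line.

internal I3 with children ['F', 'R', 'I2']
  leaf 'F' → 'F'
  leaf 'R' → 'R'
  internal I2 with children ['I1', 'W']
    internal I1 with children ['I0', 'B', 'X']
      internal I0 with children ['C', 'N', 'Y']
        leaf 'C' → 'C'
        leaf 'N' → 'N'
        leaf 'Y' → 'Y'
      → '(C,N,Y)'
      leaf 'B' → 'B'
      leaf 'X' → 'X'
    → '((C,N,Y),B,X)'
    leaf 'W' → 'W'
  → '(((C,N,Y),B,X),W)'
→ '(F,R,(((C,N,Y),B,X),W))'
Final: (F,R,(((C,N,Y),B,X),W));

Answer: (F,R,(((C,N,Y),B,X),W));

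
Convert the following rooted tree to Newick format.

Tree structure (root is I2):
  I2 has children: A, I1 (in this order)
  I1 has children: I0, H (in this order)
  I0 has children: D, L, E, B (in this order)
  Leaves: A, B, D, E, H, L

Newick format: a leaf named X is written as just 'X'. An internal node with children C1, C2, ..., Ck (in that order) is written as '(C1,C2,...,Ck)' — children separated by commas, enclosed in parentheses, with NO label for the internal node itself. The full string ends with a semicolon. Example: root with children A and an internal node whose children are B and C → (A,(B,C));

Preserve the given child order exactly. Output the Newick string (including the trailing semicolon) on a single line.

internal I2 with children ['A', 'I1']
  leaf 'A' → 'A'
  internal I1 with children ['I0', 'H']
    internal I0 with children ['D', 'L', 'E', 'B']
      leaf 'D' → 'D'
      leaf 'L' → 'L'
      leaf 'E' → 'E'
      leaf 'B' → 'B'
    → '(D,L,E,B)'
    leaf 'H' → 'H'
  → '((D,L,E,B),H)'
→ '(A,((D,L,E,B),H))'
Final: (A,((D,L,E,B),H));

Answer: (A,((D,L,E,B),H));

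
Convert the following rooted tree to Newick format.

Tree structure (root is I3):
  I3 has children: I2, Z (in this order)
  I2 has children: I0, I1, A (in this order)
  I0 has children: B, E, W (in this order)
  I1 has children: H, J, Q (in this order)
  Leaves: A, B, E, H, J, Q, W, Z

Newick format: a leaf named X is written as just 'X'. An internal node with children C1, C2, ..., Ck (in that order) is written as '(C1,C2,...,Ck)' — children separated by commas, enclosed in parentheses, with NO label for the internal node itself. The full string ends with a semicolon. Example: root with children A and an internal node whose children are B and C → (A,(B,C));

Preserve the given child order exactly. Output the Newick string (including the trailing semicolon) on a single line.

internal I3 with children ['I2', 'Z']
  internal I2 with children ['I0', 'I1', 'A']
    internal I0 with children ['B', 'E', 'W']
      leaf 'B' → 'B'
      leaf 'E' → 'E'
      leaf 'W' → 'W'
    → '(B,E,W)'
    internal I1 with children ['H', 'J', 'Q']
      leaf 'H' → 'H'
      leaf 'J' → 'J'
      leaf 'Q' → 'Q'
    → '(H,J,Q)'
    leaf 'A' → 'A'
  → '((B,E,W),(H,J,Q),A)'
  leaf 'Z' → 'Z'
→ '(((B,E,W),(H,J,Q),A),Z)'
Final: (((B,E,W),(H,J,Q),A),Z);

Answer: (((B,E,W),(H,J,Q),A),Z);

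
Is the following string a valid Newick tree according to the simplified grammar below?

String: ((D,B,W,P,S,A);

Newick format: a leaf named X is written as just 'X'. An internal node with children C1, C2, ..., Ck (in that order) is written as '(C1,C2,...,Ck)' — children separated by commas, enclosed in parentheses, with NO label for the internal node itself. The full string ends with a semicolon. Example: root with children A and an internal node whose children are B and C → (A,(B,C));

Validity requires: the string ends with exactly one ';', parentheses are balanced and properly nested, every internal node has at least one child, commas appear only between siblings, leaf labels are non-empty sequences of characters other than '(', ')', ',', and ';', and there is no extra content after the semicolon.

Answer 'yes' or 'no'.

Answer: no

Derivation:
Input: ((D,B,W,P,S,A);
Paren balance: 2 '(' vs 1 ')' MISMATCH
Ends with single ';': True
Full parse: FAILS (expected , or ) at pos 14)
Valid: False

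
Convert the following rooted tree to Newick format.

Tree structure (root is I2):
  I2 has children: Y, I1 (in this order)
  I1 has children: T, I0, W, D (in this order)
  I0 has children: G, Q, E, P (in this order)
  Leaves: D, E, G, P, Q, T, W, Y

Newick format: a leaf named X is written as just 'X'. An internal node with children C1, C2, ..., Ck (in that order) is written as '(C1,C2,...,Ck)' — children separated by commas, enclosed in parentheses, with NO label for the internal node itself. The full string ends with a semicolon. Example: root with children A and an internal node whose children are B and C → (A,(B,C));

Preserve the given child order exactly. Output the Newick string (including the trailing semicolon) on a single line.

internal I2 with children ['Y', 'I1']
  leaf 'Y' → 'Y'
  internal I1 with children ['T', 'I0', 'W', 'D']
    leaf 'T' → 'T'
    internal I0 with children ['G', 'Q', 'E', 'P']
      leaf 'G' → 'G'
      leaf 'Q' → 'Q'
      leaf 'E' → 'E'
      leaf 'P' → 'P'
    → '(G,Q,E,P)'
    leaf 'W' → 'W'
    leaf 'D' → 'D'
  → '(T,(G,Q,E,P),W,D)'
→ '(Y,(T,(G,Q,E,P),W,D))'
Final: (Y,(T,(G,Q,E,P),W,D));

Answer: (Y,(T,(G,Q,E,P),W,D));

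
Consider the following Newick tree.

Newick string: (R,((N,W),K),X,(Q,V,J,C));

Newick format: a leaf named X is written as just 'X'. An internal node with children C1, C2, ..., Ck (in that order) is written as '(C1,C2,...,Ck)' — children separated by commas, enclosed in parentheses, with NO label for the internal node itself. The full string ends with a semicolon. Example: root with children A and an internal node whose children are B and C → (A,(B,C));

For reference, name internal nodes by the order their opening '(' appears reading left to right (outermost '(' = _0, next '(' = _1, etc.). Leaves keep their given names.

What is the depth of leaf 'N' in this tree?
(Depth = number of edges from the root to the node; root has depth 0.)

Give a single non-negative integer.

Answer: 3

Derivation:
Newick: (R,((N,W),K),X,(Q,V,J,C));
Naming internals by '(' encounter order: outermost '(' = _0, next = _1, ...
Query node: N
Path from root: _0 -> _1 -> _2 -> N
Depth of N: 3 (number of edges from root)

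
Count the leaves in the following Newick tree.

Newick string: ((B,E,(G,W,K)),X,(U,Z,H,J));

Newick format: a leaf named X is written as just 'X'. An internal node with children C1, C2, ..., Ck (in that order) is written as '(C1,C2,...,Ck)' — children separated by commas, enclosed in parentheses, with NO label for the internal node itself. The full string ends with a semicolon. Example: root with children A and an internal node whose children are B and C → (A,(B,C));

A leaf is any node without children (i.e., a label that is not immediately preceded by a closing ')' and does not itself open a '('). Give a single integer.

Newick: ((B,E,(G,W,K)),X,(U,Z,H,J));
Scan left-to-right; a leaf is any maximal label run not followed by '(':
  pos 2: leaf 'B' → count = 1
  pos 4: leaf 'E' → count = 2
  pos 7: leaf 'G' → count = 3
  pos 9: leaf 'W' → count = 4
  pos 11: leaf 'K' → count = 5
  pos 15: leaf 'X' → count = 6
  pos 18: leaf 'U' → count = 7
  pos 20: leaf 'Z' → count = 8
  pos 22: leaf 'H' → count = 9
  pos 24: leaf 'J' → count = 10
Total leaves: 10

Answer: 10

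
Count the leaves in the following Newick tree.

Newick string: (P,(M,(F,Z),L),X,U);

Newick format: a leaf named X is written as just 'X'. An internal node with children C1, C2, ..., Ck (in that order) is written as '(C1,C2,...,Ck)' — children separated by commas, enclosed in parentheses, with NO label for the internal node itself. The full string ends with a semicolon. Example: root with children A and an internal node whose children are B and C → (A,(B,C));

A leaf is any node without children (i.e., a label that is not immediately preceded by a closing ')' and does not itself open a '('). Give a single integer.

Newick: (P,(M,(F,Z),L),X,U);
Scan left-to-right; a leaf is any maximal label run not followed by '(':
  pos 1: leaf 'P' → count = 1
  pos 4: leaf 'M' → count = 2
  pos 7: leaf 'F' → count = 3
  pos 9: leaf 'Z' → count = 4
  pos 12: leaf 'L' → count = 5
  pos 15: leaf 'X' → count = 6
  pos 17: leaf 'U' → count = 7
Total leaves: 7

Answer: 7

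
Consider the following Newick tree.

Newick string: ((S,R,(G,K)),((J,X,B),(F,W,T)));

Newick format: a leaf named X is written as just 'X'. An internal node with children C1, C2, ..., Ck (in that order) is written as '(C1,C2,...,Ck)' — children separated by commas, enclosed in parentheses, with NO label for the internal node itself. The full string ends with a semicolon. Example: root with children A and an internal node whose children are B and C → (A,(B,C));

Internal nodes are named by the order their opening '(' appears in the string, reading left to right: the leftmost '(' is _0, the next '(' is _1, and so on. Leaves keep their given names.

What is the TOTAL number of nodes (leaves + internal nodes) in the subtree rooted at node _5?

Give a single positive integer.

Newick: ((S,R,(G,K)),((J,X,B),(F,W,T)));
Locate _5: it is the '(' at position 22 (the 6th '(' reading left to right).
Query: subtree rooted at _5
_5: subtree_size = 1 + 3
  F: subtree_size = 1 + 0
  W: subtree_size = 1 + 0
  T: subtree_size = 1 + 0
Total subtree size of _5: 4

Answer: 4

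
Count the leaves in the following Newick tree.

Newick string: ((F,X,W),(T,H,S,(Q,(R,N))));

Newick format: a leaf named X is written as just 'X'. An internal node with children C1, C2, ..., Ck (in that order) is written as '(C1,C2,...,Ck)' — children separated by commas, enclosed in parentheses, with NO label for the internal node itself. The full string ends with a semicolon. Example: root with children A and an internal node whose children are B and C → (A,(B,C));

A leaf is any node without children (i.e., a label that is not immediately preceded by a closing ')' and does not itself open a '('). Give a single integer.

Newick: ((F,X,W),(T,H,S,(Q,(R,N))));
Scan left-to-right; a leaf is any maximal label run not followed by '(':
  pos 2: leaf 'F' → count = 1
  pos 4: leaf 'X' → count = 2
  pos 6: leaf 'W' → count = 3
  pos 10: leaf 'T' → count = 4
  pos 12: leaf 'H' → count = 5
  pos 14: leaf 'S' → count = 6
  pos 17: leaf 'Q' → count = 7
  pos 20: leaf 'R' → count = 8
  pos 22: leaf 'N' → count = 9
Total leaves: 9

Answer: 9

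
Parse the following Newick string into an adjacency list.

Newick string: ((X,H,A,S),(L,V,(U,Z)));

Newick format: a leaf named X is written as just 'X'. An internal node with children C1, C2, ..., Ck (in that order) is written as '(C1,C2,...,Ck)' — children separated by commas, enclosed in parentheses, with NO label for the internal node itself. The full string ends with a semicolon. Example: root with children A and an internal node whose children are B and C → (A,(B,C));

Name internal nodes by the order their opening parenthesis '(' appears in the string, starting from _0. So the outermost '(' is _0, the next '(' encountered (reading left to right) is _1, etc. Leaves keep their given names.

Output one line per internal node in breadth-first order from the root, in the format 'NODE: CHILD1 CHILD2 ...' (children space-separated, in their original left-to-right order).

Input: ((X,H,A,S),(L,V,(U,Z)));
Scanning left-to-right, naming '(' by encounter order:
  pos 0: '(' -> open internal node _0 (depth 1)
  pos 1: '(' -> open internal node _1 (depth 2)
  pos 9: ')' -> close internal node _1 (now at depth 1)
  pos 11: '(' -> open internal node _2 (depth 2)
  pos 16: '(' -> open internal node _3 (depth 3)
  pos 20: ')' -> close internal node _3 (now at depth 2)
  pos 21: ')' -> close internal node _2 (now at depth 1)
  pos 22: ')' -> close internal node _0 (now at depth 0)
Total internal nodes: 4
BFS adjacency from root:
  _0: _1 _2
  _1: X H A S
  _2: L V _3
  _3: U Z

Answer: _0: _1 _2
_1: X H A S
_2: L V _3
_3: U Z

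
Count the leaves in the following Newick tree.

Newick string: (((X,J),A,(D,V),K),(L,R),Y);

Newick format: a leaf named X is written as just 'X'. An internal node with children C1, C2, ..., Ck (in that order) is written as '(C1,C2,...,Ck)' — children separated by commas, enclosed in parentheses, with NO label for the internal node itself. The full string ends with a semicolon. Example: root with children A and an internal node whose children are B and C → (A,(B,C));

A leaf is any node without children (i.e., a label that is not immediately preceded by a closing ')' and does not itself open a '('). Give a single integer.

Answer: 9

Derivation:
Newick: (((X,J),A,(D,V),K),(L,R),Y);
Scan left-to-right; a leaf is any maximal label run not followed by '(':
  pos 3: leaf 'X' → count = 1
  pos 5: leaf 'J' → count = 2
  pos 8: leaf 'A' → count = 3
  pos 11: leaf 'D' → count = 4
  pos 13: leaf 'V' → count = 5
  pos 16: leaf 'K' → count = 6
  pos 20: leaf 'L' → count = 7
  pos 22: leaf 'R' → count = 8
  pos 25: leaf 'Y' → count = 9
Total leaves: 9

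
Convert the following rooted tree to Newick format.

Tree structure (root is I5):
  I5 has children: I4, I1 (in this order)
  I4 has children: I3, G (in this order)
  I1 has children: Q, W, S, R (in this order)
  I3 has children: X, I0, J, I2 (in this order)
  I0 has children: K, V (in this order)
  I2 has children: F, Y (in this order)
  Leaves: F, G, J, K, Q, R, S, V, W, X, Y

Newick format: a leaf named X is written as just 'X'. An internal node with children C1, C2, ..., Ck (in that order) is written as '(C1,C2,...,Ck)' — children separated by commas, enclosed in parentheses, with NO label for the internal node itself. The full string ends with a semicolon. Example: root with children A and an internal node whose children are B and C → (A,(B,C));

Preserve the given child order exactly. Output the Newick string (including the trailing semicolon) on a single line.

Answer: (((X,(K,V),J,(F,Y)),G),(Q,W,S,R));

Derivation:
internal I5 with children ['I4', 'I1']
  internal I4 with children ['I3', 'G']
    internal I3 with children ['X', 'I0', 'J', 'I2']
      leaf 'X' → 'X'
      internal I0 with children ['K', 'V']
        leaf 'K' → 'K'
        leaf 'V' → 'V'
      → '(K,V)'
      leaf 'J' → 'J'
      internal I2 with children ['F', 'Y']
        leaf 'F' → 'F'
        leaf 'Y' → 'Y'
      → '(F,Y)'
    → '(X,(K,V),J,(F,Y))'
    leaf 'G' → 'G'
  → '((X,(K,V),J,(F,Y)),G)'
  internal I1 with children ['Q', 'W', 'S', 'R']
    leaf 'Q' → 'Q'
    leaf 'W' → 'W'
    leaf 'S' → 'S'
    leaf 'R' → 'R'
  → '(Q,W,S,R)'
→ '(((X,(K,V),J,(F,Y)),G),(Q,W,S,R))'
Final: (((X,(K,V),J,(F,Y)),G),(Q,W,S,R));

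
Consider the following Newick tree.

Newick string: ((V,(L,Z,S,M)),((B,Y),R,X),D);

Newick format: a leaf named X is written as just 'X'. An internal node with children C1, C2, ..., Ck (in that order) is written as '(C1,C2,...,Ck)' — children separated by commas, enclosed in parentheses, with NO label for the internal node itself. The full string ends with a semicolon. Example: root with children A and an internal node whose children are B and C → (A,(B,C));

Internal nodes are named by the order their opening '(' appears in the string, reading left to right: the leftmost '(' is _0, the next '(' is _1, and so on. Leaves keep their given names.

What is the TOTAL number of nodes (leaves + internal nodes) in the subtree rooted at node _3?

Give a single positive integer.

Answer: 6

Derivation:
Newick: ((V,(L,Z,S,M)),((B,Y),R,X),D);
Locate _3: it is the '(' at position 15 (the 4th '(' reading left to right).
Query: subtree rooted at _3
_3: subtree_size = 1 + 5
  _4: subtree_size = 1 + 2
    B: subtree_size = 1 + 0
    Y: subtree_size = 1 + 0
  R: subtree_size = 1 + 0
  X: subtree_size = 1 + 0
Total subtree size of _3: 6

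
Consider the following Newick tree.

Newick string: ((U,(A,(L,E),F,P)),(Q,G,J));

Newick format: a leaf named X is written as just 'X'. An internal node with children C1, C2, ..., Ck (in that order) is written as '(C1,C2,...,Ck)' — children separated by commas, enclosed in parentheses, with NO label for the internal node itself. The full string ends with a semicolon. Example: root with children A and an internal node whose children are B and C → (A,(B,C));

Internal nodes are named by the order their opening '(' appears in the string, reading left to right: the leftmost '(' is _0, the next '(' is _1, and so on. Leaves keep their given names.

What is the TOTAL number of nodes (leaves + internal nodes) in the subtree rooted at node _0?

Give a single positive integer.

Answer: 14

Derivation:
Newick: ((U,(A,(L,E),F,P)),(Q,G,J));
Locate _0: it is the '(' at position 0 (the 1st '(' reading left to right).
Query: subtree rooted at _0
_0: subtree_size = 1 + 13
  _1: subtree_size = 1 + 8
    U: subtree_size = 1 + 0
    _2: subtree_size = 1 + 6
      A: subtree_size = 1 + 0
      _3: subtree_size = 1 + 2
        L: subtree_size = 1 + 0
        E: subtree_size = 1 + 0
      F: subtree_size = 1 + 0
      P: subtree_size = 1 + 0
  _4: subtree_size = 1 + 3
    Q: subtree_size = 1 + 0
    G: subtree_size = 1 + 0
    J: subtree_size = 1 + 0
Total subtree size of _0: 14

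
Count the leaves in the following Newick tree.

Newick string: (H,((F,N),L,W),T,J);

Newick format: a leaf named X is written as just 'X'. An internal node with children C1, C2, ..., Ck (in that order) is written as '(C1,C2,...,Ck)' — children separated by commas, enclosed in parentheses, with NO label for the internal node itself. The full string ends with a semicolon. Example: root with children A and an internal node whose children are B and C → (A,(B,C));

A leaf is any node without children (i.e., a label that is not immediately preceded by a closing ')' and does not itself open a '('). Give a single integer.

Answer: 7

Derivation:
Newick: (H,((F,N),L,W),T,J);
Scan left-to-right; a leaf is any maximal label run not followed by '(':
  pos 1: leaf 'H' → count = 1
  pos 5: leaf 'F' → count = 2
  pos 7: leaf 'N' → count = 3
  pos 10: leaf 'L' → count = 4
  pos 12: leaf 'W' → count = 5
  pos 15: leaf 'T' → count = 6
  pos 17: leaf 'J' → count = 7
Total leaves: 7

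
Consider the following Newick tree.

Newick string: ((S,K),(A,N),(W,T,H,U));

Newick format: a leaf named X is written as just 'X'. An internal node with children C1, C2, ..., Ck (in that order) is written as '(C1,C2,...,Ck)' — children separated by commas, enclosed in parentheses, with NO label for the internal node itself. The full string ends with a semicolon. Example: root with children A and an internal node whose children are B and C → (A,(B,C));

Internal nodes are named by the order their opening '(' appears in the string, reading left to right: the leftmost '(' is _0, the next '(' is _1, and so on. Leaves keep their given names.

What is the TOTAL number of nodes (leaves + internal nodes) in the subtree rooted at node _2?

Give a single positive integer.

Newick: ((S,K),(A,N),(W,T,H,U));
Locate _2: it is the '(' at position 7 (the 3rd '(' reading left to right).
Query: subtree rooted at _2
_2: subtree_size = 1 + 2
  A: subtree_size = 1 + 0
  N: subtree_size = 1 + 0
Total subtree size of _2: 3

Answer: 3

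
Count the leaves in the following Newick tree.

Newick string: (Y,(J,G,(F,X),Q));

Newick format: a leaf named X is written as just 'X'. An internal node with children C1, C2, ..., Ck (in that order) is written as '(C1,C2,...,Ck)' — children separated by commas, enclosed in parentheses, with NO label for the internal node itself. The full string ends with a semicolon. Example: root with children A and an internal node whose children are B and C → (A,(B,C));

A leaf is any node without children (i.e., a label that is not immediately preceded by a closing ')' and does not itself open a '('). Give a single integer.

Newick: (Y,(J,G,(F,X),Q));
Scan left-to-right; a leaf is any maximal label run not followed by '(':
  pos 1: leaf 'Y' → count = 1
  pos 4: leaf 'J' → count = 2
  pos 6: leaf 'G' → count = 3
  pos 9: leaf 'F' → count = 4
  pos 11: leaf 'X' → count = 5
  pos 14: leaf 'Q' → count = 6
Total leaves: 6

Answer: 6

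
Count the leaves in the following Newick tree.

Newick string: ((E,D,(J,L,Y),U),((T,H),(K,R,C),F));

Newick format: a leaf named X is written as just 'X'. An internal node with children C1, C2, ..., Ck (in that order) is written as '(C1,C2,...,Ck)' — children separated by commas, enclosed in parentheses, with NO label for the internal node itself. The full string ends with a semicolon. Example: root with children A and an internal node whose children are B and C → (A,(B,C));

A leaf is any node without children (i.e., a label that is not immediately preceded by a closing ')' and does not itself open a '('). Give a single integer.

Answer: 12

Derivation:
Newick: ((E,D,(J,L,Y),U),((T,H),(K,R,C),F));
Scan left-to-right; a leaf is any maximal label run not followed by '(':
  pos 2: leaf 'E' → count = 1
  pos 4: leaf 'D' → count = 2
  pos 7: leaf 'J' → count = 3
  pos 9: leaf 'L' → count = 4
  pos 11: leaf 'Y' → count = 5
  pos 14: leaf 'U' → count = 6
  pos 19: leaf 'T' → count = 7
  pos 21: leaf 'H' → count = 8
  pos 25: leaf 'K' → count = 9
  pos 27: leaf 'R' → count = 10
  pos 29: leaf 'C' → count = 11
  pos 32: leaf 'F' → count = 12
Total leaves: 12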